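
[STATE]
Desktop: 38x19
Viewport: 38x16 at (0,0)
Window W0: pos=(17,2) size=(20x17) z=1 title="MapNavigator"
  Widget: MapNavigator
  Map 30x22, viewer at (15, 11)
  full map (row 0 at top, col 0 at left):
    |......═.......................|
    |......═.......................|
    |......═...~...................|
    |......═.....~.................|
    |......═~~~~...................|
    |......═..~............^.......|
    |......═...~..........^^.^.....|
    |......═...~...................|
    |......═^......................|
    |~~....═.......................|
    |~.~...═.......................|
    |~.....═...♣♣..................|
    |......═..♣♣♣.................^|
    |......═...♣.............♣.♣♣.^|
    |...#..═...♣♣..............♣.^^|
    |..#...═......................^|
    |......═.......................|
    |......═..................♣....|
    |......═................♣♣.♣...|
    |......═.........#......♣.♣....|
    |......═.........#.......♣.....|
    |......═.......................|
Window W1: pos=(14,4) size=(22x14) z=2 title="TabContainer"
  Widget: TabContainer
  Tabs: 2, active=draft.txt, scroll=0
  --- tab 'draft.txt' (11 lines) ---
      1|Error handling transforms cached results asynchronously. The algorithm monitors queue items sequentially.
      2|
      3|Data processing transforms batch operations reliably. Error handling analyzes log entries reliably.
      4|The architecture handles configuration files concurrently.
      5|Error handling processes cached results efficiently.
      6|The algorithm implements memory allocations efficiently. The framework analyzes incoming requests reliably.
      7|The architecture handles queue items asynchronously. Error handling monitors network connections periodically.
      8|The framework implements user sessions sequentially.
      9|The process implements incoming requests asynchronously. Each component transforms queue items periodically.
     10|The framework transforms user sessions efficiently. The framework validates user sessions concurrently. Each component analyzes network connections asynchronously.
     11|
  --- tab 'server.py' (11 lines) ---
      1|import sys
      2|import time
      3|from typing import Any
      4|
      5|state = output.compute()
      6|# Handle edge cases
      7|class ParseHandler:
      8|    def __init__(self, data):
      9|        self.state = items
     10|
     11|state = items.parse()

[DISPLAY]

                                      
                                      
                 ┏━━━━━━━━━━━━━━━━━━┓ 
                 ┃ MapNavigator     ┃ 
              ┏━━━━━━━━━━━━━━━━━━━━┓┨ 
              ┃ TabContainer       ┃┃ 
              ┠────────────────────┨┃ 
              ┃[draft.txt]│ server.┃┃ 
              ┃────────────────────┃┃ 
              ┃Error handling trans┃┃ 
              ┃                    ┃┃ 
              ┃Data processing tran┃┃ 
              ┃The architecture han┃┃ 
              ┃Error handling proce┃┃ 
              ┃The algorithm implem┃┃ 
              ┃The architecture han┃┃ 


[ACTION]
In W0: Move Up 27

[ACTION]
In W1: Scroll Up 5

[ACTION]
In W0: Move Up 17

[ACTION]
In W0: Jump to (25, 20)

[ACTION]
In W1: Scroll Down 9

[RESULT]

                                      
                                      
                 ┏━━━━━━━━━━━━━━━━━━┓ 
                 ┃ MapNavigator     ┃ 
              ┏━━━━━━━━━━━━━━━━━━━━┓┨ 
              ┃ TabContainer       ┃┃ 
              ┠────────────────────┨┃ 
              ┃[draft.txt]│ server.┃┃ 
              ┃────────────────────┃┃ 
              ┃The framework transf┃┃ 
              ┃                    ┃┃ 
              ┃                    ┃┃ 
              ┃                    ┃┃ 
              ┃                    ┃┃ 
              ┃                    ┃┃ 
              ┃                    ┃┃ 


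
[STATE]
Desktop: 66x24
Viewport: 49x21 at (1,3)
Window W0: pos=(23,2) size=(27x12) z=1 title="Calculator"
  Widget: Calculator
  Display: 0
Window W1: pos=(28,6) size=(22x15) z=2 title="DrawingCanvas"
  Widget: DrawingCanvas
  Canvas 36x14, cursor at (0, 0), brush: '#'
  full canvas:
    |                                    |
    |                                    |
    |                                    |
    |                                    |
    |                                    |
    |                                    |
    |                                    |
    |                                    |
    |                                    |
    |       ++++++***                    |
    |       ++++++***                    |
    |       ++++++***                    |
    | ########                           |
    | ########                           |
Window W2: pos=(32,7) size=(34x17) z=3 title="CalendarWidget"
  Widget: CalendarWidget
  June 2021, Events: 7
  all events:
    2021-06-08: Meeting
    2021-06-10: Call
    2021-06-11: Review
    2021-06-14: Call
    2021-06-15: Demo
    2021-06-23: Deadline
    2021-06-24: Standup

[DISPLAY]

                      ┃ Calculator              ┃
                      ┠─────────────────────────┨
                      ┃                        0┃
                      ┃┌───┏━━━━━━━━━━━━━━━━━━━━┓
                      ┃│ 7 ┃ Dr┏━━━━━━━━━━━━━━━━━
                      ┃├───┠───┃ CalendarWidget  
                      ┃│ 4 ┃+  ┠─────────────────
                      ┃├───┃   ┃           June 2
                      ┃│ 1 ┃   ┃Mo Tu We Th Fr Sa
                      ┃└───┃   ┃    1  2  3  4  5
                      ┗━━━━┃   ┃ 7  8*  9 10* 11*
                           ┃   ┃14* 15* 16 17 18 
                           ┃   ┃21 22 23* 24* 25 
                           ┃   ┃28 29 30         
                           ┃   ┃                 
                           ┃   ┃                 
                           ┃   ┃                 
                           ┗━━━┃                 
                               ┃                 
                               ┃                 
                               ┗━━━━━━━━━━━━━━━━━


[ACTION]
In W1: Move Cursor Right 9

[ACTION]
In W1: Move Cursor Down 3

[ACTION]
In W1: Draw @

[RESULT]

                      ┃ Calculator              ┃
                      ┠─────────────────────────┨
                      ┃                        0┃
                      ┃┌───┏━━━━━━━━━━━━━━━━━━━━┓
                      ┃│ 7 ┃ Dr┏━━━━━━━━━━━━━━━━━
                      ┃├───┠───┃ CalendarWidget  
                      ┃│ 4 ┃   ┠─────────────────
                      ┃├───┃   ┃           June 2
                      ┃│ 1 ┃   ┃Mo Tu We Th Fr Sa
                      ┃└───┃   ┃    1  2  3  4  5
                      ┗━━━━┃   ┃ 7  8*  9 10* 11*
                           ┃   ┃14* 15* 16 17 18 
                           ┃   ┃21 22 23* 24* 25 
                           ┃   ┃28 29 30         
                           ┃   ┃                 
                           ┃   ┃                 
                           ┃   ┃                 
                           ┗━━━┃                 
                               ┃                 
                               ┃                 
                               ┗━━━━━━━━━━━━━━━━━


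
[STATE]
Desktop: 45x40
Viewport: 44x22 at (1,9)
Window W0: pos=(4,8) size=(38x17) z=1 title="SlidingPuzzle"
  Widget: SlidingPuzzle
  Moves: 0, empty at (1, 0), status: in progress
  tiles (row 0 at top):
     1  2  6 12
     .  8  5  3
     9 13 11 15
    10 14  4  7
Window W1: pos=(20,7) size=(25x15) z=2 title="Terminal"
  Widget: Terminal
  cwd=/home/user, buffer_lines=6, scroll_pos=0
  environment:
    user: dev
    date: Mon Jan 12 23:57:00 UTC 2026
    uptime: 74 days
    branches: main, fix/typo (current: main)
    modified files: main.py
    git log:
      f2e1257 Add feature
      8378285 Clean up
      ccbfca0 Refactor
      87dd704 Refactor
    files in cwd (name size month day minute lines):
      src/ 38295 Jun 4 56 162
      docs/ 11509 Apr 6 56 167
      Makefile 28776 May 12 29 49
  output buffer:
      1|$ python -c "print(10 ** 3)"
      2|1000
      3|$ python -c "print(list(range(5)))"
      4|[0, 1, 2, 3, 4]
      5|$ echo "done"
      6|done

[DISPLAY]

   ┃ SlidingPuzzle ┠───────────────────────┨
   ┠───────────────┃$ python -c "print(10 *┃
   ┃┌────┬────┬────┃1000                   ┃
   ┃│  1 │  2 │  6 ┃$ python -c "print(list┃
   ┃├────┼────┼────┃[0, 1, 2, 3, 4]        ┃
   ┃│    │  8 │  5 ┃$ echo "done"          ┃
   ┃├────┼────┼────┃done                   ┃
   ┃│  9 │ 13 │ 11 ┃$ █                    ┃
   ┃├────┼────┼────┃                       ┃
   ┃│ 10 │ 14 │  4 ┃                       ┃
   ┃└────┴────┴────┃                       ┃
   ┃Moves: 0       ┃                       ┃
   ┃               ┗━━━━━━━━━━━━━━━━━━━━━━━┛
   ┃                                    ┃   
   ┃                                    ┃   
   ┗━━━━━━━━━━━━━━━━━━━━━━━━━━━━━━━━━━━━┛   
                                            
                                            
                                            
                                            
                                            
                                            


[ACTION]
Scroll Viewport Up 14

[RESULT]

                                            
                                            
                                            
                                            
                                            
                                            
                                            
                   ┏━━━━━━━━━━━━━━━━━━━━━━━┓
   ┏━━━━━━━━━━━━━━━┃ Terminal              ┃
   ┃ SlidingPuzzle ┠───────────────────────┨
   ┠───────────────┃$ python -c "print(10 *┃
   ┃┌────┬────┬────┃1000                   ┃
   ┃│  1 │  2 │  6 ┃$ python -c "print(list┃
   ┃├────┼────┼────┃[0, 1, 2, 3, 4]        ┃
   ┃│    │  8 │  5 ┃$ echo "done"          ┃
   ┃├────┼────┼────┃done                   ┃
   ┃│  9 │ 13 │ 11 ┃$ █                    ┃
   ┃├────┼────┼────┃                       ┃
   ┃│ 10 │ 14 │  4 ┃                       ┃
   ┃└────┴────┴────┃                       ┃
   ┃Moves: 0       ┃                       ┃
   ┃               ┗━━━━━━━━━━━━━━━━━━━━━━━┛


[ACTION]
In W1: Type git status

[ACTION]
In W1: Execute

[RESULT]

                                            
                                            
                                            
                                            
                                            
                                            
                                            
                   ┏━━━━━━━━━━━━━━━━━━━━━━━┓
   ┏━━━━━━━━━━━━━━━┃ Terminal              ┃
   ┃ SlidingPuzzle ┠───────────────────────┨
   ┠───────────────┃1000                   ┃
   ┃┌────┬────┬────┃$ python -c "print(list┃
   ┃│  1 │  2 │  6 ┃[0, 1, 2, 3, 4]        ┃
   ┃├────┼────┼────┃$ echo "done"          ┃
   ┃│    │  8 │  5 ┃done                   ┃
   ┃├────┼────┼────┃$ git status           ┃
   ┃│  9 │ 13 │ 11 ┃On branch main         ┃
   ┃├────┼────┼────┃Changes not staged for ┃
   ┃│ 10 │ 14 │  4 ┃                       ┃
   ┃└────┴────┴────┃        modified:   mai┃
   ┃Moves: 0       ┃$ █                    ┃
   ┃               ┗━━━━━━━━━━━━━━━━━━━━━━━┛


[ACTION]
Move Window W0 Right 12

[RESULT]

                                            
                                            
                                            
                                            
                                            
                                            
                                            
                   ┏━━━━━━━━━━━━━━━━━━━━━━━┓
      ┏━━━━━━━━━━━━┃ Terminal              ┃
      ┃ SlidingPuzz┠───────────────────────┨
      ┠────────────┃1000                   ┃
      ┃┌────┬────┬─┃$ python -c "print(list┃
      ┃│  1 │  2 │ ┃[0, 1, 2, 3, 4]        ┃
      ┃├────┼────┼─┃$ echo "done"          ┃
      ┃│    │  8 │ ┃done                   ┃
      ┃├────┼────┼─┃$ git status           ┃
      ┃│  9 │ 13 │ ┃On branch main         ┃
      ┃├────┼────┼─┃Changes not staged for ┃
      ┃│ 10 │ 14 │ ┃                       ┃
      ┃└────┴────┴─┃        modified:   mai┃
      ┃Moves: 0    ┃$ █                    ┃
      ┃            ┗━━━━━━━━━━━━━━━━━━━━━━━┛


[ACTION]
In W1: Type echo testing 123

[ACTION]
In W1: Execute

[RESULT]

                                            
                                            
                                            
                                            
                                            
                                            
                                            
                   ┏━━━━━━━━━━━━━━━━━━━━━━━┓
      ┏━━━━━━━━━━━━┃ Terminal              ┃
      ┃ SlidingPuzz┠───────────────────────┨
      ┠────────────┃[0, 1, 2, 3, 4]        ┃
      ┃┌────┬────┬─┃$ echo "done"          ┃
      ┃│  1 │  2 │ ┃done                   ┃
      ┃├────┼────┼─┃$ git status           ┃
      ┃│    │  8 │ ┃On branch main         ┃
      ┃├────┼────┼─┃Changes not staged for ┃
      ┃│  9 │ 13 │ ┃                       ┃
      ┃├────┼────┼─┃        modified:   mai┃
      ┃│ 10 │ 14 │ ┃$ echo testing 123     ┃
      ┃└────┴────┴─┃testing 123            ┃
      ┃Moves: 0    ┃$ █                    ┃
      ┃            ┗━━━━━━━━━━━━━━━━━━━━━━━┛


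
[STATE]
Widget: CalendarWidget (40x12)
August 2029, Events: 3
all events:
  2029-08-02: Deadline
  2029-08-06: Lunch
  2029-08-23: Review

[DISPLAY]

              August 2029               
Mo Tu We Th Fr Sa Su                    
       1  2*  3  4  5                   
 6*  7  8  9 10 11 12                   
13 14 15 16 17 18 19                    
20 21 22 23* 24 25 26                   
27 28 29 30 31                          
                                        
                                        
                                        
                                        
                                        


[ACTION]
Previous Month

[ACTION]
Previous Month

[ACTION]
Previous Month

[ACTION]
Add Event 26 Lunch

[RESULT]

                May 2029                
Mo Tu We Th Fr Sa Su                    
    1  2  3  4  5  6                    
 7  8  9 10 11 12 13                    
14 15 16 17 18 19 20                    
21 22 23 24 25 26* 27                   
28 29 30 31                             
                                        
                                        
                                        
                                        
                                        


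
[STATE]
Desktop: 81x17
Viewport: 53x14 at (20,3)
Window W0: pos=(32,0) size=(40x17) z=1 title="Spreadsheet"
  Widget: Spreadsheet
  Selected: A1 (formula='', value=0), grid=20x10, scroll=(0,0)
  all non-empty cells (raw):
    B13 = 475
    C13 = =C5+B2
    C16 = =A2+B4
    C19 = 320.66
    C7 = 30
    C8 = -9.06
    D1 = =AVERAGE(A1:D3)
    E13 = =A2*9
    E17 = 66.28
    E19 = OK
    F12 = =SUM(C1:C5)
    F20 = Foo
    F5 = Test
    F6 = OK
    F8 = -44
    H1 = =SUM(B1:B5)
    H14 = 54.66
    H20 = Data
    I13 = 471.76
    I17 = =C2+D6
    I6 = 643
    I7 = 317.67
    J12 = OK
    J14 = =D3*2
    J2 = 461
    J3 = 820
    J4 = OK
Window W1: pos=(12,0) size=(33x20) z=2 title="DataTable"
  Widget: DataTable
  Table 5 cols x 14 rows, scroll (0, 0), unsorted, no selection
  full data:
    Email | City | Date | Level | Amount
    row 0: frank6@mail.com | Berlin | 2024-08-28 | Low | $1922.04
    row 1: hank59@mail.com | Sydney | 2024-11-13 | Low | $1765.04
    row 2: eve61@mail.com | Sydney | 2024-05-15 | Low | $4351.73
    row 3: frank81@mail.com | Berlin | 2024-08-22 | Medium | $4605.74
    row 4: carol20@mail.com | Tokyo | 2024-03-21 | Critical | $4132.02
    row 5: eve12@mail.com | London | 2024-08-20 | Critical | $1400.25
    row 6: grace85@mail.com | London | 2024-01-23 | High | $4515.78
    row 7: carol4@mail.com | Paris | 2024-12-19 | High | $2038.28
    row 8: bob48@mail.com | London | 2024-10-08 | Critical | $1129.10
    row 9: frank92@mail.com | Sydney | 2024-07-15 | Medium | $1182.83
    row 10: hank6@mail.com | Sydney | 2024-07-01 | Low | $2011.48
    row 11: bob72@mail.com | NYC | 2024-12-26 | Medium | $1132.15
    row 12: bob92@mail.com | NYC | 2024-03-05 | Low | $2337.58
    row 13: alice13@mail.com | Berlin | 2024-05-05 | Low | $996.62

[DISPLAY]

         │City  │Date   ┃                          ┃ 
─────────┼──────┼───────┃   B       C       D      ┃ 
mail.com │Berlin│2024-08┃--------------------------┃ 
mail.com │Sydney│2024-11┃       0       0#CIRC!    ┃ 
ail.com  │Sydney│2024-05┃       0       0       0  ┃ 
@mail.com│Berlin│2024-08┃       0       0       0  ┃ 
@mail.com│Tokyo │2024-03┃       0       0       0  ┃ 
ail.com  │London│2024-08┃       0       0       0  ┃ 
@mail.com│London│2024-01┃       0       0       0  ┃ 
mail.com │Paris │2024-12┃       0      30       0  ┃ 
ail.com  │London│2024-10┃       0   -9.06       0  ┃ 
@mail.com│Sydney│2024-07┃       0       0       0  ┃ 
ail.com  │Sydney│2024-07┃       0       0       0  ┃ 
ail.com  │NYC   │2024-12┃━━━━━━━━━━━━━━━━━━━━━━━━━━┛ 


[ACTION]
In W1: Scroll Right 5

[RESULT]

    │City  │Date      │L┃                          ┃ 
────┼──────┼──────────┼─┃   B       C       D      ┃ 
com │Berlin│2024-08-28│L┃--------------------------┃ 
com │Sydney│2024-11-13│L┃       0       0#CIRC!    ┃ 
om  │Sydney│2024-05-15│L┃       0       0       0  ┃ 
.com│Berlin│2024-08-22│M┃       0       0       0  ┃ 
.com│Tokyo │2024-03-21│C┃       0       0       0  ┃ 
om  │London│2024-08-20│C┃       0       0       0  ┃ 
.com│London│2024-01-23│H┃       0       0       0  ┃ 
com │Paris │2024-12-19│H┃       0      30       0  ┃ 
om  │London│2024-10-08│C┃       0   -9.06       0  ┃ 
.com│Sydney│2024-07-15│M┃       0       0       0  ┃ 
om  │Sydney│2024-07-01│L┃       0       0       0  ┃ 
om  │NYC   │2024-12-26│M┃━━━━━━━━━━━━━━━━━━━━━━━━━━┛ 


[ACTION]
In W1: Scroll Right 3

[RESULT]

 │City  │Date      │Leve┃                          ┃ 
─┼──────┼──────────┼────┃   B       C       D      ┃ 
 │Berlin│2024-08-28│Low ┃--------------------------┃ 
 │Sydney│2024-11-13│Low ┃       0       0#CIRC!    ┃ 
 │Sydney│2024-05-15│Low ┃       0       0       0  ┃ 
m│Berlin│2024-08-22│Medi┃       0       0       0  ┃ 
m│Tokyo │2024-03-21│Crit┃       0       0       0  ┃ 
 │London│2024-08-20│Crit┃       0       0       0  ┃ 
m│London│2024-01-23│High┃       0       0       0  ┃ 
 │Paris │2024-12-19│High┃       0      30       0  ┃ 
 │London│2024-10-08│Crit┃       0   -9.06       0  ┃ 
m│Sydney│2024-07-15│Medi┃       0       0       0  ┃ 
 │Sydney│2024-07-01│Low ┃       0       0       0  ┃ 
 │NYC   │2024-12-26│Medi┃━━━━━━━━━━━━━━━━━━━━━━━━━━┛ 


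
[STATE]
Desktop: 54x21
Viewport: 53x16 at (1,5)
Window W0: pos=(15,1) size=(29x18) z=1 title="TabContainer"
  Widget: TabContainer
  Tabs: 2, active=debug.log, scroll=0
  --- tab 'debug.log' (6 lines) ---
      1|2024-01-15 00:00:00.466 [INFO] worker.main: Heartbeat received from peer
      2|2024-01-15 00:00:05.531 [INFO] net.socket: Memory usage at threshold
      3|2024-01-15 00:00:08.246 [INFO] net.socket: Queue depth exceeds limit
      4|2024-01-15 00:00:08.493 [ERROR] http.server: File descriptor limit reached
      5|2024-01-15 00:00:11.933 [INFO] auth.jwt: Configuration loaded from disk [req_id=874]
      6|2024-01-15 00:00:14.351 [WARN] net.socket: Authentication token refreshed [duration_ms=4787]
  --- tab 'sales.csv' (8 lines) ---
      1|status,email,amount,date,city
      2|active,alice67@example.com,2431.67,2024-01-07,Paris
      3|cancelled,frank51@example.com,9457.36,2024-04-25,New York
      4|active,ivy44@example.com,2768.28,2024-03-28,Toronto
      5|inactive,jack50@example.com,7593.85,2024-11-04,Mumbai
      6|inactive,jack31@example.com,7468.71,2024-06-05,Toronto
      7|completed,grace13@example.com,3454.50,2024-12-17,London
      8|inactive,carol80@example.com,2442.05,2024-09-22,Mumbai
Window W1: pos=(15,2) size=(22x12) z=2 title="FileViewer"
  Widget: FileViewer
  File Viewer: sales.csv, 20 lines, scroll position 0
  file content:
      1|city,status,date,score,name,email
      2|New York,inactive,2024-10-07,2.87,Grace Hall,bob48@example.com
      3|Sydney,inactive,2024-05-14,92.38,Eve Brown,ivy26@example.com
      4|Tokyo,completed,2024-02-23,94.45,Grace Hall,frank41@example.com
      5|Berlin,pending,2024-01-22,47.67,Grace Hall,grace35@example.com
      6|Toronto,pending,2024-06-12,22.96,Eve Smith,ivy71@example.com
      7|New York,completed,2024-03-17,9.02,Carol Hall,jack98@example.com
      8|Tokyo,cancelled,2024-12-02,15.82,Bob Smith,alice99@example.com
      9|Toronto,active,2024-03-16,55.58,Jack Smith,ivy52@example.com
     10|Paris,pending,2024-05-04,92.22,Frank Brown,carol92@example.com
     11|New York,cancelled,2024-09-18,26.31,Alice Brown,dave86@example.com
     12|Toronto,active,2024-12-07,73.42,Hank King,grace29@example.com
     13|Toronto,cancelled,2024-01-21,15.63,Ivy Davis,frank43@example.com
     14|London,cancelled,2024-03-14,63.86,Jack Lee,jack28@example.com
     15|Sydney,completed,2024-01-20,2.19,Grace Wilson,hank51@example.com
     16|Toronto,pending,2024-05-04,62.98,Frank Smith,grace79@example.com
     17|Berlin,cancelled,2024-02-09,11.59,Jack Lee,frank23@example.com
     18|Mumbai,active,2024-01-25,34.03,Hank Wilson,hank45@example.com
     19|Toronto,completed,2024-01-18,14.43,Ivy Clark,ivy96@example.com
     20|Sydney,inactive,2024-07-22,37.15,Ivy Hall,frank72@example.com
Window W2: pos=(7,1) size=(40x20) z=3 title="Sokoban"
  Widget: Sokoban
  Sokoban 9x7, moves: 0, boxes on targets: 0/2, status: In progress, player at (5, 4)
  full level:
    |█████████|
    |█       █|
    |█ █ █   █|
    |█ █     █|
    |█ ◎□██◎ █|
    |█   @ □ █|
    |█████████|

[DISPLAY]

      ┃█       █                             ┃       
      ┃█ █ █   █                             ┃       
      ┃█ █     █                             ┃       
      ┃█ ◎□██◎ █                             ┃       
      ┃█   @ □ █                             ┃       
      ┃█████████                             ┃       
      ┃Moves: 0  0/2                         ┃       
      ┃                                      ┃       
      ┃                                      ┃       
      ┃                                      ┃       
      ┃                                      ┃       
      ┃                                      ┃       
      ┃                                      ┃       
      ┃                                      ┃       
      ┃                                      ┃       
      ┗━━━━━━━━━━━━━━━━━━━━━━━━━━━━━━━━━━━━━━┛       


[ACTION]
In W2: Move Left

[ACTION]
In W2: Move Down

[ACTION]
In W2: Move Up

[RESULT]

      ┃█       █                             ┃       
      ┃█ █ █   █                             ┃       
      ┃█ █□    █                             ┃       
      ┃█ ◎@██◎ █                             ┃       
      ┃█     □ █                             ┃       
      ┃█████████                             ┃       
      ┃Moves: 2  0/2                         ┃       
      ┃                                      ┃       
      ┃                                      ┃       
      ┃                                      ┃       
      ┃                                      ┃       
      ┃                                      ┃       
      ┃                                      ┃       
      ┃                                      ┃       
      ┃                                      ┃       
      ┗━━━━━━━━━━━━━━━━━━━━━━━━━━━━━━━━━━━━━━┛       


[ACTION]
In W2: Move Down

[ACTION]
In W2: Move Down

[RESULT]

      ┃█       █                             ┃       
      ┃█ █ █   █                             ┃       
      ┃█ █□    █                             ┃       
      ┃█ ◎ ██◎ █                             ┃       
      ┃█  @  □ █                             ┃       
      ┃█████████                             ┃       
      ┃Moves: 3  0/2                         ┃       
      ┃                                      ┃       
      ┃                                      ┃       
      ┃                                      ┃       
      ┃                                      ┃       
      ┃                                      ┃       
      ┃                                      ┃       
      ┃                                      ┃       
      ┃                                      ┃       
      ┗━━━━━━━━━━━━━━━━━━━━━━━━━━━━━━━━━━━━━━┛       


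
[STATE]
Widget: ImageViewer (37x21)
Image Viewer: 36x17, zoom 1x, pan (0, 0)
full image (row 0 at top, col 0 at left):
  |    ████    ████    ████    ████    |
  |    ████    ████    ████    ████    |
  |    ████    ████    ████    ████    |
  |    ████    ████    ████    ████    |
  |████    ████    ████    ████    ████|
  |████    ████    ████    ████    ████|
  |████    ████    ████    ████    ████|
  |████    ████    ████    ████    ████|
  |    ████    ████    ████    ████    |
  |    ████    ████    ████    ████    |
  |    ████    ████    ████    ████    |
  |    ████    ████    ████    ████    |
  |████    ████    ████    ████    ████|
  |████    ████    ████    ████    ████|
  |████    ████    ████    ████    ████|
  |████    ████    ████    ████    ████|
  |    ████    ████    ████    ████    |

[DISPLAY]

    ████    ████    ████    ████     
    ████    ████    ████    ████     
    ████    ████    ████    ████     
    ████    ████    ████    ████     
████    ████    ████    ████    ████ 
████    ████    ████    ████    ████ 
████    ████    ████    ████    ████ 
████    ████    ████    ████    ████ 
    ████    ████    ████    ████     
    ████    ████    ████    ████     
    ████    ████    ████    ████     
    ████    ████    ████    ████     
████    ████    ████    ████    ████ 
████    ████    ████    ████    ████ 
████    ████    ████    ████    ████ 
████    ████    ████    ████    ████ 
    ████    ████    ████    ████     
                                     
                                     
                                     
                                     


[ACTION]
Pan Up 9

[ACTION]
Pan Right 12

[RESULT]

████    ████    ████                 
████    ████    ████                 
████    ████    ████                 
████    ████    ████                 
    ████    ████    ████             
    ████    ████    ████             
    ████    ████    ████             
    ████    ████    ████             
████    ████    ████                 
████    ████    ████                 
████    ████    ████                 
████    ████    ████                 
    ████    ████    ████             
    ████    ████    ████             
    ████    ████    ████             
    ████    ████    ████             
████    ████    ████                 
                                     
                                     
                                     
                                     


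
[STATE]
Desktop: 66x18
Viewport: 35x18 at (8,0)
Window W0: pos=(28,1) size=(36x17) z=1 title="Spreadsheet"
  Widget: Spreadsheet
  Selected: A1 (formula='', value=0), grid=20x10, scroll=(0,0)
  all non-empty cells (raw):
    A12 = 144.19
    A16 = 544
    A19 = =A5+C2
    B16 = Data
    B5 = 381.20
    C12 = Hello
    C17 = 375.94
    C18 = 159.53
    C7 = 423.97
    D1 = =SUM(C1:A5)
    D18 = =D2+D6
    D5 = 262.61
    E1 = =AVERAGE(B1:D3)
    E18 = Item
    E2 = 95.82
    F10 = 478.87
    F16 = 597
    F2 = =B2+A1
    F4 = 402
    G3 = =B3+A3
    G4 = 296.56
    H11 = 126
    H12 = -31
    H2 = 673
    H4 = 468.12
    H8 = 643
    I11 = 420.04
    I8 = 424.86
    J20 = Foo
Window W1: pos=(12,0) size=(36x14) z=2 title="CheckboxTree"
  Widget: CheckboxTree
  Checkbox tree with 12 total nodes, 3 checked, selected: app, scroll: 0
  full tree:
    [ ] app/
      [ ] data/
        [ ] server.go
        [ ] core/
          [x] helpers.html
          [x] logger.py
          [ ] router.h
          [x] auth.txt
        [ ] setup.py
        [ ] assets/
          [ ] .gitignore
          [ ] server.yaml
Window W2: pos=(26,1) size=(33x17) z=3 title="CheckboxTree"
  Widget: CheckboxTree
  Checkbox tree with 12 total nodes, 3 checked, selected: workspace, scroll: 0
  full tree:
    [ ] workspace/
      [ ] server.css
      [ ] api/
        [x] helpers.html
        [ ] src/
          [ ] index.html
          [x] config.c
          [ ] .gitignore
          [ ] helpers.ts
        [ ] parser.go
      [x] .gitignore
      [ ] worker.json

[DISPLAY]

    ┏━━━━━━━━━━━━━━━━━━━━━━━━━━━━━━
    ┃ CheckboxTree┏━━━━━━━━━━━━━━━━
    ┠─────────────┃ CheckboxTree   
    ┃>[-] app/    ┠────────────────
    ┃   [-] data/ ┃>[-] workspace/ 
    ┃     [ ] serv┃   [ ] server.cs
    ┃     [-] core┃   [-] api/     
    ┃       [x] he┃     [x] helpers
    ┃       [x] lo┃     [-] src/   
    ┃       [ ] ro┃       [ ] index
    ┃       [x] au┃       [x] confi
    ┃     [ ] setu┃       [ ] .giti
    ┃     [ ] asse┃       [ ] helpe
    ┗━━━━━━━━━━━━━┃     [ ] parser.
                  ┃   [x] .gitignor
                  ┃   [ ] worker.js
                  ┃                
                  ┗━━━━━━━━━━━━━━━━


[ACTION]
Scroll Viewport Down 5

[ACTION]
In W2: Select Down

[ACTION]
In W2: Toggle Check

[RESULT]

    ┏━━━━━━━━━━━━━━━━━━━━━━━━━━━━━━
    ┃ CheckboxTree┏━━━━━━━━━━━━━━━━
    ┠─────────────┃ CheckboxTree   
    ┃>[-] app/    ┠────────────────
    ┃   [-] data/ ┃ [-] workspace/ 
    ┃     [ ] serv┃>  [x] server.cs
    ┃     [-] core┃   [-] api/     
    ┃       [x] he┃     [x] helpers
    ┃       [x] lo┃     [-] src/   
    ┃       [ ] ro┃       [ ] index
    ┃       [x] au┃       [x] confi
    ┃     [ ] setu┃       [ ] .giti
    ┃     [ ] asse┃       [ ] helpe
    ┗━━━━━━━━━━━━━┃     [ ] parser.
                  ┃   [x] .gitignor
                  ┃   [ ] worker.js
                  ┃                
                  ┗━━━━━━━━━━━━━━━━


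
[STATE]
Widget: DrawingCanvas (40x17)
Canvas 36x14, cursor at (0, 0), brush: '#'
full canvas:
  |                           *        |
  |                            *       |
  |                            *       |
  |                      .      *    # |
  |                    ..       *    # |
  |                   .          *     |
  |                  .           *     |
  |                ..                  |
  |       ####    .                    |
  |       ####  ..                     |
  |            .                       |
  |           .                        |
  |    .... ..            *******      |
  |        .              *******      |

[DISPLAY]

+                          *            
                            *           
                            *           
                      .      *    #     
                    ..       *    #     
                   .          *         
                  .           *         
                ..                      
       ####    .                        
       ####  ..                         
            .                           
           .                            
    .... ..            *******          
        .              *******          
                                        
                                        
                                        


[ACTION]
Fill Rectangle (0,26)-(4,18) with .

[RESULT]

+                 .........*            
                  ......... *           
                  ......... *           
                  .........  *    #     
                  .........  *    #     
                   .          *         
                  .           *         
                ..                      
       ####    .                        
       ####  ..                         
            .                           
           .                            
    .... ..            *******          
        .              *******          
                                        
                                        
                                        


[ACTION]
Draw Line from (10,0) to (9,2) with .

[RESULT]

+                 .........*            
                  ......... *           
                  ......... *           
                  .........  *    #     
                  .........  *    #     
                   .          *         
                  .           *         
                ..                      
       ####    .                        
  .    ####  ..                         
..          .                           
           .                            
    .... ..            *******          
        .              *******          
                                        
                                        
                                        


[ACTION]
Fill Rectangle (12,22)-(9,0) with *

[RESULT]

+                 .........*            
                  ......... *           
                  ......... *           
                  .........  *    #     
                  .........  *    #     
                   .          *         
                  .           *         
                ..                      
       ####    .                        
***********************                 
***********************                 
***********************                 
******************************          
        .              *******          
                                        
                                        
                                        


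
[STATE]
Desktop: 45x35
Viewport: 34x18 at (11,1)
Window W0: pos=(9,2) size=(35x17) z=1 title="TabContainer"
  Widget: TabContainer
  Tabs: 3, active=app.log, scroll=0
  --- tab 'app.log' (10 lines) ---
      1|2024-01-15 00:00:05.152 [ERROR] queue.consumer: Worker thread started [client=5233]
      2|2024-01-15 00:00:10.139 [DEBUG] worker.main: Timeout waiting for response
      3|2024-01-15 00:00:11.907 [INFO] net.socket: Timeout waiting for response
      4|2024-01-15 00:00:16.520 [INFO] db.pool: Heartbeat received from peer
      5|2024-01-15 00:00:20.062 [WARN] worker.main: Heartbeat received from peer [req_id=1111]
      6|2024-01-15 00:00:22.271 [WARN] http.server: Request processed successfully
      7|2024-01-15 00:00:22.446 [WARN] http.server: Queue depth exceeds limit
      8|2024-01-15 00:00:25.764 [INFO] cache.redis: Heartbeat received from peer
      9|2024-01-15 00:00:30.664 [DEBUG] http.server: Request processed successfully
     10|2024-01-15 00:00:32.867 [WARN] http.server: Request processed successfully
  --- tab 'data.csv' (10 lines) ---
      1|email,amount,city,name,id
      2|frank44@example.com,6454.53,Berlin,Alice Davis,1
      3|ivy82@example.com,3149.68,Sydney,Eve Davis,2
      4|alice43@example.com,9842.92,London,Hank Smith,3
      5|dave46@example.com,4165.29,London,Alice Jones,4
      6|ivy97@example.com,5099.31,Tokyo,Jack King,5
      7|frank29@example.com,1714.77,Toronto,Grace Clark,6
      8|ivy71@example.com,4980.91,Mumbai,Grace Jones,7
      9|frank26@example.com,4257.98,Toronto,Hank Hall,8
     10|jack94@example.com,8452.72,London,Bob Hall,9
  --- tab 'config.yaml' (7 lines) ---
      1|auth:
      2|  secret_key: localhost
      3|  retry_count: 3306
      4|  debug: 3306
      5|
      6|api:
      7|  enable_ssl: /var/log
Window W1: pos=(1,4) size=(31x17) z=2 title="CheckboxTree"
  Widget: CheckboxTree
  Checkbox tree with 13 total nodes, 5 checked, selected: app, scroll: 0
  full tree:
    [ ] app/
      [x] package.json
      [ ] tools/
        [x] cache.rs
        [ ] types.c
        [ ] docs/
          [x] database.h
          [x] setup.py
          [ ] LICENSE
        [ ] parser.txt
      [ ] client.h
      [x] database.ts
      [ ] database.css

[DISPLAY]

                                  
━━━━━━━━━━━━━━━━━━━━━━━━━━━━━━━━┓ 
TabContainer                    ┃ 
━━━━━━━━━━━━━━━━━━━━┓───────────┨ 
Tree                ┃config.yaml┃ 
────────────────────┨───────────┃ 
                    ┃2 [ERROR] q┃ 
ckage.json          ┃9 [DEBUG] w┃ 
ols/                ┃7 [INFO] ne┃ 
cache.rs            ┃0 [INFO] db┃ 
types.c             ┃2 [WARN] wo┃ 
docs/               ┃1 [WARN] ht┃ 
] database.h        ┃6 [WARN] ht┃ 
] setup.py          ┃4 [INFO] ca┃ 
] LICENSE           ┃4 [DEBUG] h┃ 
parser.txt          ┃7 [WARN] ht┃ 
ient.h              ┃           ┃ 
tabase.ts           ┃━━━━━━━━━━━┛ 


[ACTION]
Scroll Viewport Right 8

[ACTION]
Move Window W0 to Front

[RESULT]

                                  
━━━━━━━━━━━━━━━━━━━━━━━━━━━━━━━━┓ 
TabContainer                    ┃ 
────────────────────────────────┨ 
app.log]│ data.csv │ config.yaml┃ 
────────────────────────────────┃ 
024-01-15 00:00:05.152 [ERROR] q┃ 
024-01-15 00:00:10.139 [DEBUG] w┃ 
024-01-15 00:00:11.907 [INFO] ne┃ 
024-01-15 00:00:16.520 [INFO] db┃ 
024-01-15 00:00:20.062 [WARN] wo┃ 
024-01-15 00:00:22.271 [WARN] ht┃ 
024-01-15 00:00:22.446 [WARN] ht┃ 
024-01-15 00:00:25.764 [INFO] ca┃ 
024-01-15 00:00:30.664 [DEBUG] h┃ 
024-01-15 00:00:32.867 [WARN] ht┃ 
                                ┃ 
━━━━━━━━━━━━━━━━━━━━━━━━━━━━━━━━┛ 


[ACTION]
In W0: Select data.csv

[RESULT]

                                  
━━━━━━━━━━━━━━━━━━━━━━━━━━━━━━━━┓ 
TabContainer                    ┃ 
────────────────────────────────┨ 
app.log │[data.csv]│ config.yaml┃ 
────────────────────────────────┃ 
mail,amount,city,name,id        ┃ 
rank44@example.com,6454.53,Berli┃ 
vy82@example.com,3149.68,Sydney,┃ 
lice43@example.com,9842.92,Londo┃ 
ave46@example.com,4165.29,London┃ 
vy97@example.com,5099.31,Tokyo,J┃ 
rank29@example.com,1714.77,Toron┃ 
vy71@example.com,4980.91,Mumbai,┃ 
rank26@example.com,4257.98,Toron┃ 
ack94@example.com,8452.72,London┃ 
                                ┃ 
━━━━━━━━━━━━━━━━━━━━━━━━━━━━━━━━┛ 


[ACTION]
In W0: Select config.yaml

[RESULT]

                                  
━━━━━━━━━━━━━━━━━━━━━━━━━━━━━━━━┓ 
TabContainer                    ┃ 
────────────────────────────────┨ 
app.log │ data.csv │[config.yaml┃ 
────────────────────────────────┃ 
uth:                            ┃ 
 secret_key: localhost          ┃ 
 retry_count: 3306              ┃ 
 debug: 3306                    ┃ 
                                ┃ 
pi:                             ┃ 
 enable_ssl: /var/log           ┃ 
                                ┃ 
                                ┃ 
                                ┃ 
                                ┃ 
━━━━━━━━━━━━━━━━━━━━━━━━━━━━━━━━┛ 
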